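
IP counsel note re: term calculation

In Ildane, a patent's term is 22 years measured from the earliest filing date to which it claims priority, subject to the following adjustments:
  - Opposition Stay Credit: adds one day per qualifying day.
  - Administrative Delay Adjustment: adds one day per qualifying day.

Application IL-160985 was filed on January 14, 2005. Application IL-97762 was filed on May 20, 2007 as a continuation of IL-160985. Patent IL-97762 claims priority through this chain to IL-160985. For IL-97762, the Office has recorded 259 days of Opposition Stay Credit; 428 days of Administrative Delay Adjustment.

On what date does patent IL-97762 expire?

Earliest priority filing: 14 January 2005.
Base term: 14 January 2005 + 22 years → 14 January 2027.
Opposition Stay Credit: +259 days → 30 September 2027.
Administrative Delay Adjustment: +428 days → 1 December 2028.

December 1, 2028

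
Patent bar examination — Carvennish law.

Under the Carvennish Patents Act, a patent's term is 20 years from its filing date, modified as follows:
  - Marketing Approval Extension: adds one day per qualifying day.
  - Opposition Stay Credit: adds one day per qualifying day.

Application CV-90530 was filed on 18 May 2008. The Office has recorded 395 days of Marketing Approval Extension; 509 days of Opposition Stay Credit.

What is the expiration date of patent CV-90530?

2030-11-08

Base term: filing date + 20 years → 18 May 2028.
Marketing Approval Extension: +395 days → 17 June 2029.
Opposition Stay Credit: +509 days → 8 November 2030.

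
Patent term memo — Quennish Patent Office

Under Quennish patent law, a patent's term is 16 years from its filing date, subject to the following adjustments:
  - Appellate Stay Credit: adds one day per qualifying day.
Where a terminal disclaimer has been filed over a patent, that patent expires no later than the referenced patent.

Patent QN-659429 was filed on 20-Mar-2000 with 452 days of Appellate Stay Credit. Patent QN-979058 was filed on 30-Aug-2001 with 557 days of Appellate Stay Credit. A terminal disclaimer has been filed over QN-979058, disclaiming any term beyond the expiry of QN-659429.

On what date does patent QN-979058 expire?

2017-06-15

Natural term of QN-979058:
  Base: filing + 16 years → 30 August 2017.
  Appellate Stay Credit: +557 days → 10 March 2019.
Expiry of referenced patent QN-659429:
  Base: filing + 16 years → 20 March 2016.
  Appellate Stay Credit: +452 days → 15 June 2017.
Terminal disclaimer: QN-979058 expires on the earlier of 10 March 2019 and 15 June 2017.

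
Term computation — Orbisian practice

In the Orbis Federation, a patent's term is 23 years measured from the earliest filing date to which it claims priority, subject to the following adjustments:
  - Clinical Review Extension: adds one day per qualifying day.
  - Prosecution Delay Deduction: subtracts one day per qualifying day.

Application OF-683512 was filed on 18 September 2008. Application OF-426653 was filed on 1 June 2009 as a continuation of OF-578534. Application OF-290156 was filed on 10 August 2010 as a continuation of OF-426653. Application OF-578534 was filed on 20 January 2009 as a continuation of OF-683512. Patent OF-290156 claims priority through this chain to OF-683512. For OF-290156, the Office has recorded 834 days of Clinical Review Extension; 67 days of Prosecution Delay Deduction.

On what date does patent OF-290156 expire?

October 24, 2033

Earliest priority filing: 18 September 2008.
Base term: 18 September 2008 + 23 years → 18 September 2031.
Clinical Review Extension: +834 days → 30 December 2033.
Prosecution Delay Deduction: −67 days → 24 October 2033.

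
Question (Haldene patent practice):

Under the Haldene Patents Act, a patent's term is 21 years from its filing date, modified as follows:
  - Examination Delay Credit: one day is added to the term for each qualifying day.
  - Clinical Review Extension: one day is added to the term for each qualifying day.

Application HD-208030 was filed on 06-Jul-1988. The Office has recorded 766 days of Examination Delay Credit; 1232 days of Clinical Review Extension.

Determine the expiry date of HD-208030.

2014-12-25

Base term: filing date + 21 years → 6 July 2009.
Examination Delay Credit: +766 days → 11 August 2011.
Clinical Review Extension: +1232 days → 25 December 2014.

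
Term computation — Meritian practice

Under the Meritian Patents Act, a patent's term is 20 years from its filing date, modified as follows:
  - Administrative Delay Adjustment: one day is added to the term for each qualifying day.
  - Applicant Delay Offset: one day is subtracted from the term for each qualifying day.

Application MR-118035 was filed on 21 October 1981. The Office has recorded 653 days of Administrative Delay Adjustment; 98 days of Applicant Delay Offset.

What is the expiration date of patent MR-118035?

2003-04-29

Base term: filing date + 20 years → 21 October 2001.
Administrative Delay Adjustment: +653 days → 5 August 2003.
Applicant Delay Offset: −98 days → 29 April 2003.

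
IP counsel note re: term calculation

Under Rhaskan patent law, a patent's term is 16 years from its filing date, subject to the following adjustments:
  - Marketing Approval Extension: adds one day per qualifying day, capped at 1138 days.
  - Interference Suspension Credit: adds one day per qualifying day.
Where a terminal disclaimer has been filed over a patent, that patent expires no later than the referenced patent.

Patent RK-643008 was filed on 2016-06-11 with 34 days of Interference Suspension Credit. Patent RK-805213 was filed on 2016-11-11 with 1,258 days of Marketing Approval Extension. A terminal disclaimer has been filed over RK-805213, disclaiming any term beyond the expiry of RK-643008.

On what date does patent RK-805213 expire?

Natural term of RK-805213:
  Base: filing + 16 years → 11 November 2032.
  Marketing Approval Extension: 1258 days claimed exceeds the 1138-day cap, so +1138 days → 24 December 2035.
Expiry of referenced patent RK-643008:
  Base: filing + 16 years → 11 June 2032.
  Interference Suspension Credit: +34 days → 15 July 2032.
Terminal disclaimer: RK-805213 expires on the earlier of 24 December 2035 and 15 July 2032.

July 15, 2032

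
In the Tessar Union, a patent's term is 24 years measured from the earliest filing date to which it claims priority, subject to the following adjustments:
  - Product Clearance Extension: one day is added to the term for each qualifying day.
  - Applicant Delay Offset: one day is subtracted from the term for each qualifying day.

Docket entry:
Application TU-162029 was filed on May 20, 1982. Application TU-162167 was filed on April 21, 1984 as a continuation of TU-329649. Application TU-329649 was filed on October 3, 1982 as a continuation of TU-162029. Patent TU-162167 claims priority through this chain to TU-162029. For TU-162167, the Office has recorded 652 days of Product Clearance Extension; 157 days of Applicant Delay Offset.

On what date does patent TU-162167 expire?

Earliest priority filing: 20 May 1982.
Base term: 20 May 1982 + 24 years → 20 May 2006.
Product Clearance Extension: +652 days → 2 March 2008.
Applicant Delay Offset: −157 days → 27 September 2007.

September 27, 2007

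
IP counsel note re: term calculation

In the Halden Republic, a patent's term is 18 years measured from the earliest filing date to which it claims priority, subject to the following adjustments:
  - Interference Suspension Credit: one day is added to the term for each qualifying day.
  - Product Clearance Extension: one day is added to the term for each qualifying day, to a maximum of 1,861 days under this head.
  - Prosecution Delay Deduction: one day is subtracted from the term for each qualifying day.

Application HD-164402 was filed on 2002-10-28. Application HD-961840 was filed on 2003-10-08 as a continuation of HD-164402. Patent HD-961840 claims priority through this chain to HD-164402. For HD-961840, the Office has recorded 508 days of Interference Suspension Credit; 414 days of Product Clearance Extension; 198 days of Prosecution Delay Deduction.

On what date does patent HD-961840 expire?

Earliest priority filing: 28 October 2002.
Base term: 28 October 2002 + 18 years → 28 October 2020.
Interference Suspension Credit: +508 days → 20 March 2022.
Product Clearance Extension: 414 days (within the 1861-day cap) → +414 days → 8 May 2023.
Prosecution Delay Deduction: −198 days → 22 October 2022.

October 22, 2022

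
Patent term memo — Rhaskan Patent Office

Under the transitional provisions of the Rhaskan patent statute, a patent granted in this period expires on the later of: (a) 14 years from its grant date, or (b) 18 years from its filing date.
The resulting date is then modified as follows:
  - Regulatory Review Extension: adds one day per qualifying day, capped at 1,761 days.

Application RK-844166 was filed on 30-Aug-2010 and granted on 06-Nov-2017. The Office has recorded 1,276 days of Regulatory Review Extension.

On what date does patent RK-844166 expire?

2035-05-05

(a) grant + 14 years → 6 November 2031.
(b) filing + 18 years → 30 August 2028.
Later of the two: 6 November 2031.
Regulatory Review Extension: 1276 days (within the 1761-day cap) → +1276 days → 5 May 2035.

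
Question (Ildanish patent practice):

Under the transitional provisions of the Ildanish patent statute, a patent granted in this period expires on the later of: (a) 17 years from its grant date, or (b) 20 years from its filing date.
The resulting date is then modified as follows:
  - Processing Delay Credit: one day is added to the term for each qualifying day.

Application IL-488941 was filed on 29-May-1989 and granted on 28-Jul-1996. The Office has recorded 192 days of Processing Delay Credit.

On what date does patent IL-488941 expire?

February 5, 2014

(a) grant + 17 years → 28 July 2013.
(b) filing + 20 years → 29 May 2009.
Later of the two: 28 July 2013.
Processing Delay Credit: +192 days → 5 February 2014.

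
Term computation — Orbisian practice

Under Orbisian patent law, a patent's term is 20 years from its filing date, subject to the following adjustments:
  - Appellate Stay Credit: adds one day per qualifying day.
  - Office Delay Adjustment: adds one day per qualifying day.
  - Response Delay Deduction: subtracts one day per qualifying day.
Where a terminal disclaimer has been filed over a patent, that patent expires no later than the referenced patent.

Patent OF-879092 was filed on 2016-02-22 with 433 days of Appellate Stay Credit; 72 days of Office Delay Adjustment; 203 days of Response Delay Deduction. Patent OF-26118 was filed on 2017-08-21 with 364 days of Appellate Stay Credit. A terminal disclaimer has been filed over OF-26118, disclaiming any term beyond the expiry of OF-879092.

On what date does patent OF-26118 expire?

Natural term of OF-26118:
  Base: filing + 20 years → 21 August 2037.
  Appellate Stay Credit: +364 days → 20 August 2038.
Expiry of referenced patent OF-879092:
  Base: filing + 20 years → 22 February 2036.
  Appellate Stay Credit: +433 days → 30 April 2037.
  Office Delay Adjustment: +72 days → 11 July 2037.
  Response Delay Deduction: −203 days → 20 December 2036.
Terminal disclaimer: OF-26118 expires on the earlier of 20 August 2038 and 20 December 2036.

December 20, 2036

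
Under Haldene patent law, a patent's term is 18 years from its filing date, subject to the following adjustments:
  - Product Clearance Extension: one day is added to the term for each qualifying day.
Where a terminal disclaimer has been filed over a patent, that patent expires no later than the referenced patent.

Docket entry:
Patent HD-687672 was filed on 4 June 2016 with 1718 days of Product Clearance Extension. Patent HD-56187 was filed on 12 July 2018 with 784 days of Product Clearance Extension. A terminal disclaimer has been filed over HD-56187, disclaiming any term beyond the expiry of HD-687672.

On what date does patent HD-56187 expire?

Natural term of HD-56187:
  Base: filing + 18 years → 12 July 2036.
  Product Clearance Extension: +784 days → 4 September 2038.
Expiry of referenced patent HD-687672:
  Base: filing + 18 years → 4 June 2034.
  Product Clearance Extension: +1718 days → 16 February 2039.
Terminal disclaimer: HD-56187 expires on the earlier of 4 September 2038 and 16 February 2039.

September 4, 2038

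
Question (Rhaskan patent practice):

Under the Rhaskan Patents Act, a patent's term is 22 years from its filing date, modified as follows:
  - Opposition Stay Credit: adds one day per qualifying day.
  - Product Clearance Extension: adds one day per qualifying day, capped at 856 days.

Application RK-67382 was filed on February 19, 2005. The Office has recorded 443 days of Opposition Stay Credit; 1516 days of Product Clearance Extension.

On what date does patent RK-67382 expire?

September 10, 2030

Base term: filing date + 22 years → 19 February 2027.
Opposition Stay Credit: +443 days → 7 May 2028.
Product Clearance Extension: 1516 days claimed exceeds the 856-day cap, so +856 days → 10 September 2030.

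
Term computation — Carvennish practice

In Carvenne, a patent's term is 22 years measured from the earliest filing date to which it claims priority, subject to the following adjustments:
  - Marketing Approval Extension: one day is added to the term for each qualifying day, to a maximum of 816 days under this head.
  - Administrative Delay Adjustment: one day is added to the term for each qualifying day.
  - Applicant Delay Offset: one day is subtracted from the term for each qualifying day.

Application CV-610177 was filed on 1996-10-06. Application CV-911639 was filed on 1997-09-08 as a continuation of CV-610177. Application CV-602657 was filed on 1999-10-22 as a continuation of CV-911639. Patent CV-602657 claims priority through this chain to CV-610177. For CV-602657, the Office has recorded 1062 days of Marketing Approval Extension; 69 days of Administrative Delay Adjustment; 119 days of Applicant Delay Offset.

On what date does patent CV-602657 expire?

2020-11-10

Earliest priority filing: 6 October 1996.
Base term: 6 October 1996 + 22 years → 6 October 2018.
Marketing Approval Extension: 1062 days claimed exceeds the 816-day cap, so +816 days → 30 December 2020.
Administrative Delay Adjustment: +69 days → 9 March 2021.
Applicant Delay Offset: −119 days → 10 November 2020.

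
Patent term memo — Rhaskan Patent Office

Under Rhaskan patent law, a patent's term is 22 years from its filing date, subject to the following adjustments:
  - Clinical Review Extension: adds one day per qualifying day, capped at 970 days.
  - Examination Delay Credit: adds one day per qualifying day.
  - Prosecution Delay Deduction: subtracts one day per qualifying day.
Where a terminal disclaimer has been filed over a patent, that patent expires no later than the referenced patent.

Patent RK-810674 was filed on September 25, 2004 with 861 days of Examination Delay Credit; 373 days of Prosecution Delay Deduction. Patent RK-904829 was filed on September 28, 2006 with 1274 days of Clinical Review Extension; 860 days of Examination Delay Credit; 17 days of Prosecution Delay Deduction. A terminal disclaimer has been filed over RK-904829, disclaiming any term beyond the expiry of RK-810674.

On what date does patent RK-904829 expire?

2028-01-26

Natural term of RK-904829:
  Base: filing + 22 years → 28 September 2028.
  Clinical Review Extension: 1274 days claimed exceeds the 970-day cap, so +970 days → 26 May 2031.
  Examination Delay Credit: +860 days → 2 October 2033.
  Prosecution Delay Deduction: −17 days → 15 September 2033.
Expiry of referenced patent RK-810674:
  Base: filing + 22 years → 25 September 2026.
  Examination Delay Credit: +861 days → 2 February 2029.
  Prosecution Delay Deduction: −373 days → 26 January 2028.
Terminal disclaimer: RK-904829 expires on the earlier of 15 September 2033 and 26 January 2028.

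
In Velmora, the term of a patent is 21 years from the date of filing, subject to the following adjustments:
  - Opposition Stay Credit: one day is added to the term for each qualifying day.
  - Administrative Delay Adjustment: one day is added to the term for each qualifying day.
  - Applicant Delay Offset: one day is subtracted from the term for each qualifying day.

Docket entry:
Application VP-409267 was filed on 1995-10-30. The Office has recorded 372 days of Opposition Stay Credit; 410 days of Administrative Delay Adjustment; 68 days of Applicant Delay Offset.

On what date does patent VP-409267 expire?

Base term: filing date + 21 years → 30 October 2016.
Opposition Stay Credit: +372 days → 6 November 2017.
Administrative Delay Adjustment: +410 days → 21 December 2018.
Applicant Delay Offset: −68 days → 14 October 2018.

October 14, 2018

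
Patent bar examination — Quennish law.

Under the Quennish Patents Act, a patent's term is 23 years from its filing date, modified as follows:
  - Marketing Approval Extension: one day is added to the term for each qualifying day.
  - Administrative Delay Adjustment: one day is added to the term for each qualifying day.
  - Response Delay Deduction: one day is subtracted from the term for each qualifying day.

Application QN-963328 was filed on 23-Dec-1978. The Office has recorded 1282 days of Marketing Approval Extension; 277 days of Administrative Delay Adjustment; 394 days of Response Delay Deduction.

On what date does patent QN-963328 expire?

March 2, 2005

Base term: filing date + 23 years → 23 December 2001.
Marketing Approval Extension: +1282 days → 27 June 2005.
Administrative Delay Adjustment: +277 days → 31 March 2006.
Response Delay Deduction: −394 days → 2 March 2005.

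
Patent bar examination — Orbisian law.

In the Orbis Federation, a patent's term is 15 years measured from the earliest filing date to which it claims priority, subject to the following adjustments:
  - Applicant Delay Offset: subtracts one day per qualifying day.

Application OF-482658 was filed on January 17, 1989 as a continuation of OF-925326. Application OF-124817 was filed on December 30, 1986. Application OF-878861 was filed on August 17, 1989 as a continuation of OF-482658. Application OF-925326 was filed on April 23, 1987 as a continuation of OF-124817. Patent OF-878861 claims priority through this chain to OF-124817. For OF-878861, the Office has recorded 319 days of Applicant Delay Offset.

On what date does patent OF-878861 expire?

Earliest priority filing: 30 December 1986.
Base term: 30 December 1986 + 15 years → 30 December 2001.
Applicant Delay Offset: −319 days → 14 February 2001.

2001-02-14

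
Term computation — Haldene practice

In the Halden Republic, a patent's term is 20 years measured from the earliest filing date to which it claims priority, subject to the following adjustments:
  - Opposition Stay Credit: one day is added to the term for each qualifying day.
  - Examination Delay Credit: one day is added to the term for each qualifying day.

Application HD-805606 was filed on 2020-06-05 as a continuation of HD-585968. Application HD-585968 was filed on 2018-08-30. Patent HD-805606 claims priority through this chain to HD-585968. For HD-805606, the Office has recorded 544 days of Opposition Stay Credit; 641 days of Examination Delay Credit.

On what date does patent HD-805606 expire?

November 27, 2041

Earliest priority filing: 30 August 2018.
Base term: 30 August 2018 + 20 years → 30 August 2038.
Opposition Stay Credit: +544 days → 25 February 2040.
Examination Delay Credit: +641 days → 27 November 2041.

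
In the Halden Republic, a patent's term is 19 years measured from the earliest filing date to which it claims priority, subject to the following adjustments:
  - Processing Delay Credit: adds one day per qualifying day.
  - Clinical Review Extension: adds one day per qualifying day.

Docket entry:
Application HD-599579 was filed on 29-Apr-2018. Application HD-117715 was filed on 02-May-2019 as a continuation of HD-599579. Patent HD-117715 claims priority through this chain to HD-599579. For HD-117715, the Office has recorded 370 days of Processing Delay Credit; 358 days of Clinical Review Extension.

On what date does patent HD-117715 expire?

2039-04-27

Earliest priority filing: 29 April 2018.
Base term: 29 April 2018 + 19 years → 29 April 2037.
Processing Delay Credit: +370 days → 4 May 2038.
Clinical Review Extension: +358 days → 27 April 2039.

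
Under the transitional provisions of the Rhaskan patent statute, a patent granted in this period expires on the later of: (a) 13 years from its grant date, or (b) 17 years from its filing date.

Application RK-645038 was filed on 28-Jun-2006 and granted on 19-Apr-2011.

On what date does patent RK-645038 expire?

(a) grant + 13 years → 19 April 2024.
(b) filing + 17 years → 28 June 2023.
Later of the two: 19 April 2024.

April 19, 2024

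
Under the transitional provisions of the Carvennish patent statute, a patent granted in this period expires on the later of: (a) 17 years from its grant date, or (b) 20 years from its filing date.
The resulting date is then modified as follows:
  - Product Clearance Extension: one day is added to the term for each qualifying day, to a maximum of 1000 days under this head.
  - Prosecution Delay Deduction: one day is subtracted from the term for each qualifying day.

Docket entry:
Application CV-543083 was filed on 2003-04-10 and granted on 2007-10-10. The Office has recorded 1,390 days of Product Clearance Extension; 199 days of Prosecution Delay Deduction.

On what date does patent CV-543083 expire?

(a) grant + 17 years → 10 October 2024.
(b) filing + 20 years → 10 April 2023.
Later of the two: 10 October 2024.
Product Clearance Extension: 1390 days claimed exceeds the 1000-day cap, so +1000 days → 7 July 2027.
Prosecution Delay Deduction: −199 days → 20 December 2026.

2026-12-20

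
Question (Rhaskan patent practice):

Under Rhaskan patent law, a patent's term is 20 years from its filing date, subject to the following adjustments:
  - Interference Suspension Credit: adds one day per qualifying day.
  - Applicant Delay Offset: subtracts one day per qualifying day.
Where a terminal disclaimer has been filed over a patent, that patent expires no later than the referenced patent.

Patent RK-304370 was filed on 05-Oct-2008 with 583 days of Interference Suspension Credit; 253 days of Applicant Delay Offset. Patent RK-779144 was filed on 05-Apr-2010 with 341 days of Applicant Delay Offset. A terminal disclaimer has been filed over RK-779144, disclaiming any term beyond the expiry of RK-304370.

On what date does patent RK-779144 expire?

2029-04-29

Natural term of RK-779144:
  Base: filing + 20 years → 5 April 2030.
  Applicant Delay Offset: −341 days → 29 April 2029.
Expiry of referenced patent RK-304370:
  Base: filing + 20 years → 5 October 2028.
  Interference Suspension Credit: +583 days → 11 May 2030.
  Applicant Delay Offset: −253 days → 31 August 2029.
Terminal disclaimer: RK-779144 expires on the earlier of 29 April 2029 and 31 August 2029.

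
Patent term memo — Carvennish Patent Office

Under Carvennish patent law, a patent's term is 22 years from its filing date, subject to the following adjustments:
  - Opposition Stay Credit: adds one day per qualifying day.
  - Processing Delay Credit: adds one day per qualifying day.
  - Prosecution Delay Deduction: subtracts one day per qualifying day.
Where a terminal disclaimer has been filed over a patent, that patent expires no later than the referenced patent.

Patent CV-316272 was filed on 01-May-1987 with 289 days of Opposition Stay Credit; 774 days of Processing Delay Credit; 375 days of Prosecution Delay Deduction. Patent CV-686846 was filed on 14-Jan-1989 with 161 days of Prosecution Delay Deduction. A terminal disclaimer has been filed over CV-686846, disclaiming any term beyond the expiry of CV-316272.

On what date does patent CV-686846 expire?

Natural term of CV-686846:
  Base: filing + 22 years → 14 January 2011.
  Prosecution Delay Deduction: −161 days → 6 August 2010.
Expiry of referenced patent CV-316272:
  Base: filing + 22 years → 1 May 2009.
  Opposition Stay Credit: +289 days → 14 February 2010.
  Processing Delay Credit: +774 days → 29 March 2012.
  Prosecution Delay Deduction: −375 days → 20 March 2011.
Terminal disclaimer: CV-686846 expires on the earlier of 6 August 2010 and 20 March 2011.

2010-08-06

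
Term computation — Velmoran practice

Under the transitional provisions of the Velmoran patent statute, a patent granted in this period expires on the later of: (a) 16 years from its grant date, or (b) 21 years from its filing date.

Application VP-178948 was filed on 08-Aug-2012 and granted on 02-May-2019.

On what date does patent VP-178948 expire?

May 2, 2035

(a) grant + 16 years → 2 May 2035.
(b) filing + 21 years → 8 August 2033.
Later of the two: 2 May 2035.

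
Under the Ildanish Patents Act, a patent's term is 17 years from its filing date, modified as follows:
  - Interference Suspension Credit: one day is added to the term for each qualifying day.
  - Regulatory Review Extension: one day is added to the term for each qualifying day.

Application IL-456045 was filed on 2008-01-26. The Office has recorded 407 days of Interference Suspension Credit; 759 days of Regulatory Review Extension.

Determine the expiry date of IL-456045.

Base term: filing date + 17 years → 26 January 2025.
Interference Suspension Credit: +407 days → 9 March 2026.
Regulatory Review Extension: +759 days → 6 April 2028.

April 6, 2028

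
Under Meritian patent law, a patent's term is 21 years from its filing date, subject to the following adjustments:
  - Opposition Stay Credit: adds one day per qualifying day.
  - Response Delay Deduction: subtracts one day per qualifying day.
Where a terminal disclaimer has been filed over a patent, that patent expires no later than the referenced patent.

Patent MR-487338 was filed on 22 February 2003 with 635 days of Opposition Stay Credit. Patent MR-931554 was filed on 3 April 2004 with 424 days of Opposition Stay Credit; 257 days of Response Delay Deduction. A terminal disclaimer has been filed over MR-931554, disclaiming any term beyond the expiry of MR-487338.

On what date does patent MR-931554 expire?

Natural term of MR-931554:
  Base: filing + 21 years → 3 April 2025.
  Opposition Stay Credit: +424 days → 1 June 2026.
  Response Delay Deduction: −257 days → 17 September 2025.
Expiry of referenced patent MR-487338:
  Base: filing + 21 years → 22 February 2024.
  Opposition Stay Credit: +635 days → 18 November 2025.
Terminal disclaimer: MR-931554 expires on the earlier of 17 September 2025 and 18 November 2025.

September 17, 2025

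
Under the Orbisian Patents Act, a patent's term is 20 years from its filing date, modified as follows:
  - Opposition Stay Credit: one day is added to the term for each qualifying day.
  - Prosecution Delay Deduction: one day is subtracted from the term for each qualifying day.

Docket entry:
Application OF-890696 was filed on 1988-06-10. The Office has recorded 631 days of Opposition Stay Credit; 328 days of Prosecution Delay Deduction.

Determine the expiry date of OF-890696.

Base term: filing date + 20 years → 10 June 2008.
Opposition Stay Credit: +631 days → 3 March 2010.
Prosecution Delay Deduction: −328 days → 9 April 2009.

2009-04-09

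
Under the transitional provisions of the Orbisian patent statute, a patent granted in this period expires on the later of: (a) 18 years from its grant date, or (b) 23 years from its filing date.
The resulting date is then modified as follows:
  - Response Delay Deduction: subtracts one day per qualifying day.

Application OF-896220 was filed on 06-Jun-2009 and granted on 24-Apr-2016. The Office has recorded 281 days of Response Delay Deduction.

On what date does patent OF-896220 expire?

(a) grant + 18 years → 24 April 2034.
(b) filing + 23 years → 6 June 2032.
Later of the two: 24 April 2034.
Response Delay Deduction: −281 days → 17 July 2033.

2033-07-17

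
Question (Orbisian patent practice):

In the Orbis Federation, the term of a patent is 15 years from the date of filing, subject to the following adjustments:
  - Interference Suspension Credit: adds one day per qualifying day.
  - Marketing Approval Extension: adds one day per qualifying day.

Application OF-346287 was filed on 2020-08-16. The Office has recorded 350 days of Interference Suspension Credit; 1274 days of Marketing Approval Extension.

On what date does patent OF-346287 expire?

2040-01-26

Base term: filing date + 15 years → 16 August 2035.
Interference Suspension Credit: +350 days → 31 July 2036.
Marketing Approval Extension: +1274 days → 26 January 2040.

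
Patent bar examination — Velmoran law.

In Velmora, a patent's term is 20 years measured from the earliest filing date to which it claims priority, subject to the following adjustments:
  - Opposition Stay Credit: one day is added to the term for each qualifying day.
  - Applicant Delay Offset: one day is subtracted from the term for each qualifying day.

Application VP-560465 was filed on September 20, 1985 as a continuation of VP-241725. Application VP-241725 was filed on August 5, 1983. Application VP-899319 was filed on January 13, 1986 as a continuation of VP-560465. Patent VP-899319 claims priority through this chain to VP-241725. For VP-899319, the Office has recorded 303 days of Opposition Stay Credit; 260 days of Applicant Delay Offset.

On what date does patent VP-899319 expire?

2003-09-17

Earliest priority filing: 5 August 1983.
Base term: 5 August 1983 + 20 years → 5 August 2003.
Opposition Stay Credit: +303 days → 3 June 2004.
Applicant Delay Offset: −260 days → 17 September 2003.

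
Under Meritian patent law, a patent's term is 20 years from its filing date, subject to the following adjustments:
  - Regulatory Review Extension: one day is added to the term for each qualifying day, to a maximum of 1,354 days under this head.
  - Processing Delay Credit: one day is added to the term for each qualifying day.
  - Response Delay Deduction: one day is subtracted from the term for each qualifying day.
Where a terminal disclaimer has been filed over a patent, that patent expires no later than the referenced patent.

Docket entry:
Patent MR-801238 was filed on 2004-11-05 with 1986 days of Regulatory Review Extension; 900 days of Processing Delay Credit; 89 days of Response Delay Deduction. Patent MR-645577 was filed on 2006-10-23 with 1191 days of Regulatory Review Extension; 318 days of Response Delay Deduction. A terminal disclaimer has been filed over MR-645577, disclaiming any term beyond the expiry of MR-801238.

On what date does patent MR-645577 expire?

March 14, 2029

Natural term of MR-645577:
  Base: filing + 20 years → 23 October 2026.
  Regulatory Review Extension: 1191 days (within the 1354-day cap) → +1191 days → 26 January 2030.
  Response Delay Deduction: −318 days → 14 March 2029.
Expiry of referenced patent MR-801238:
  Base: filing + 20 years → 5 November 2024.
  Regulatory Review Extension: 1986 days claimed exceeds the 1354-day cap, so +1354 days → 21 July 2028.
  Processing Delay Credit: +900 days → 7 January 2031.
  Response Delay Deduction: −89 days → 10 October 2030.
Terminal disclaimer: MR-645577 expires on the earlier of 14 March 2029 and 10 October 2030.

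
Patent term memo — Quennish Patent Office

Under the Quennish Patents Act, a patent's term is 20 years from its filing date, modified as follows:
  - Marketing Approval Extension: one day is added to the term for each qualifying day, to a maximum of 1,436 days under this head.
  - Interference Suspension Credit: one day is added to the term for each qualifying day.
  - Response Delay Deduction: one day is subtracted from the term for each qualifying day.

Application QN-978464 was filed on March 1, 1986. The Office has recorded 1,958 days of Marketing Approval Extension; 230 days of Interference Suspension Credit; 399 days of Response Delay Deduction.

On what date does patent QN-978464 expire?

August 19, 2009

Base term: filing date + 20 years → 1 March 2006.
Marketing Approval Extension: 1958 days claimed exceeds the 1436-day cap, so +1436 days → 4 February 2010.
Interference Suspension Credit: +230 days → 22 September 2010.
Response Delay Deduction: −399 days → 19 August 2009.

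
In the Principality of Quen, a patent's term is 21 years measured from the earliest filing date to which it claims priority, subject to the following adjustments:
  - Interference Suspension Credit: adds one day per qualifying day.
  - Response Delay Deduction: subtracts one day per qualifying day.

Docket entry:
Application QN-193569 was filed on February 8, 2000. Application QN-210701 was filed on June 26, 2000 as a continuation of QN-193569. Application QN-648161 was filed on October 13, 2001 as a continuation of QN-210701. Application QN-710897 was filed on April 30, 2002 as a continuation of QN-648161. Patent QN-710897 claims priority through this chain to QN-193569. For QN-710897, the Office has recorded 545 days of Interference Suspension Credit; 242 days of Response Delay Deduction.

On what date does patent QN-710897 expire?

Earliest priority filing: 8 February 2000.
Base term: 8 February 2000 + 21 years → 8 February 2021.
Interference Suspension Credit: +545 days → 7 August 2022.
Response Delay Deduction: −242 days → 8 December 2021.

December 8, 2021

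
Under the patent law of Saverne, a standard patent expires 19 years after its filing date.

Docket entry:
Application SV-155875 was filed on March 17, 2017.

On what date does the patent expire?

Filing date + 19 years → 17 March 2036.

March 17, 2036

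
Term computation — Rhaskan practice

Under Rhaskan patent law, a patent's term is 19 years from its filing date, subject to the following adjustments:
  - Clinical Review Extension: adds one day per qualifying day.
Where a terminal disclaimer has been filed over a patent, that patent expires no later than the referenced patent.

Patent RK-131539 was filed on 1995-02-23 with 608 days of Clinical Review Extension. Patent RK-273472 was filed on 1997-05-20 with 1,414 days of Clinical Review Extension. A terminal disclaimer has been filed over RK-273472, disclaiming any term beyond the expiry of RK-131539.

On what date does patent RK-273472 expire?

Natural term of RK-273472:
  Base: filing + 19 years → 20 May 2016.
  Clinical Review Extension: +1414 days → 3 April 2020.
Expiry of referenced patent RK-131539:
  Base: filing + 19 years → 23 February 2014.
  Clinical Review Extension: +608 days → 24 October 2015.
Terminal disclaimer: RK-273472 expires on the earlier of 3 April 2020 and 24 October 2015.

2015-10-24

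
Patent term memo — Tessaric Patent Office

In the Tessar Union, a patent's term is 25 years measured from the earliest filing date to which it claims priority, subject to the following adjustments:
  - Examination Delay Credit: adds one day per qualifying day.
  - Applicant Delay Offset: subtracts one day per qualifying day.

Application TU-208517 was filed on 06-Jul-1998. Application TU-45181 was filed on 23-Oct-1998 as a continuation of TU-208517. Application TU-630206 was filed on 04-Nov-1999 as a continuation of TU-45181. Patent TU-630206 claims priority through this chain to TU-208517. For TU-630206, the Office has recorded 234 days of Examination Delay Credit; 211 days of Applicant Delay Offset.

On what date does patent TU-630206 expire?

July 29, 2023

Earliest priority filing: 6 July 1998.
Base term: 6 July 1998 + 25 years → 6 July 2023.
Examination Delay Credit: +234 days → 25 February 2024.
Applicant Delay Offset: −211 days → 29 July 2023.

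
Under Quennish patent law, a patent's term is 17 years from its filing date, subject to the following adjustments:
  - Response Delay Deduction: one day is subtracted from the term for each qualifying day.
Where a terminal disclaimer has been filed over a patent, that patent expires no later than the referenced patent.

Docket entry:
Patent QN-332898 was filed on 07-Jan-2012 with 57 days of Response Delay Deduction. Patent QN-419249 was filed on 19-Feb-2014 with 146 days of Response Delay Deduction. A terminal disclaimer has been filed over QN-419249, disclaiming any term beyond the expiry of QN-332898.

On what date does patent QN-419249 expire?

Natural term of QN-419249:
  Base: filing + 17 years → 19 February 2031.
  Response Delay Deduction: −146 days → 26 September 2030.
Expiry of referenced patent QN-332898:
  Base: filing + 17 years → 7 January 2029.
  Response Delay Deduction: −57 days → 11 November 2028.
Terminal disclaimer: QN-419249 expires on the earlier of 26 September 2030 and 11 November 2028.

November 11, 2028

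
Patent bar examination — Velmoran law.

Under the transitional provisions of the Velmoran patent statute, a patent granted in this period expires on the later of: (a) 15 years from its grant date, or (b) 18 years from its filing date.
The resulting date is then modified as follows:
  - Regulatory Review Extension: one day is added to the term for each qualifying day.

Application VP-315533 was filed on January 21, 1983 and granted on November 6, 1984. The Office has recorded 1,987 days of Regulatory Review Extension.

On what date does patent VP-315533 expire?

July 1, 2006

(a) grant + 15 years → 6 November 1999.
(b) filing + 18 years → 21 January 2001.
Later of the two: 21 January 2001.
Regulatory Review Extension: +1987 days → 1 July 2006.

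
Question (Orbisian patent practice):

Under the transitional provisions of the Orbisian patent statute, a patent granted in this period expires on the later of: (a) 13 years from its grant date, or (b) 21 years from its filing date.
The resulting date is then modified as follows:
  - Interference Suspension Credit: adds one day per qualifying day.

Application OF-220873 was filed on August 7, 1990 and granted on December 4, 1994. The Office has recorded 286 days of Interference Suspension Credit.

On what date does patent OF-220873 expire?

(a) grant + 13 years → 4 December 2007.
(b) filing + 21 years → 7 August 2011.
Later of the two: 7 August 2011.
Interference Suspension Credit: +286 days → 19 May 2012.

May 19, 2012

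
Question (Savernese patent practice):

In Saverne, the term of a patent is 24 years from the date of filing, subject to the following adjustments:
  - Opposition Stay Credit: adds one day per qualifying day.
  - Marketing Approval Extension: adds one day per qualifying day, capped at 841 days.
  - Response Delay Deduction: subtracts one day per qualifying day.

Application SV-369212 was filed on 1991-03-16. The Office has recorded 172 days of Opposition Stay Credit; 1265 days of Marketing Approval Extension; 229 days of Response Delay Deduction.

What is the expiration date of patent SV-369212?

Base term: filing date + 24 years → 16 March 2015.
Opposition Stay Credit: +172 days → 4 September 2015.
Marketing Approval Extension: 1265 days claimed exceeds the 841-day cap, so +841 days → 23 December 2017.
Response Delay Deduction: −229 days → 8 May 2017.

May 8, 2017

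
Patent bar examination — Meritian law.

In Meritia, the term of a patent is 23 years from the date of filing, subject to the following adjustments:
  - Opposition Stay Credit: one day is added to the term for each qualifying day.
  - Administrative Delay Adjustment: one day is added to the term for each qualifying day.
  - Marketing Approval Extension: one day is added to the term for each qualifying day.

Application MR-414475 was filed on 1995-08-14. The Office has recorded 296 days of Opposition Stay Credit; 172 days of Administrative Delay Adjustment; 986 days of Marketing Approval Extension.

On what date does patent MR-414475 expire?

Base term: filing date + 23 years → 14 August 2018.
Opposition Stay Credit: +296 days → 6 June 2019.
Administrative Delay Adjustment: +172 days → 25 November 2019.
Marketing Approval Extension: +986 days → 7 August 2022.

August 7, 2022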